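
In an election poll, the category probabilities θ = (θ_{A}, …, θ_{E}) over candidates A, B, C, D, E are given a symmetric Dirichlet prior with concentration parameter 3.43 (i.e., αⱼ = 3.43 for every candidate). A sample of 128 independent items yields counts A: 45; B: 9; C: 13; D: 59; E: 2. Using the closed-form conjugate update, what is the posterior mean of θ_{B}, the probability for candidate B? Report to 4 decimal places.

0.0856

The Dirichlet prior is conjugate to the Multinomial likelihood: each posterior αⱼ = prior αⱼ + observed count nⱼ.
Posterior concentration: (48.43, 12.43, 16.43, 62.43, 5.43), total = 145.15.
E[θ_{B}|data] = α_{B}/Σα = 12.43/145.15 = 0.0856.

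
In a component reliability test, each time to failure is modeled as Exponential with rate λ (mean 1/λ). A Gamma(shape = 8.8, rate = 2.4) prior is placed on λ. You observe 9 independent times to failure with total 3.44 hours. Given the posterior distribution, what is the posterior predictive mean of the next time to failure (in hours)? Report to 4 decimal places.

0.3476

With a Gamma(shape α, rate β) prior on the exponential rate λ, the posterior after n observations with total T = Σxᵢ is Gamma(α+n, β+T).
Posterior: Gamma(8.8+9, 2.4+3.44) = Gamma(17.8, 5.84).
The predictive distribution for the next observation is Lomax; its mean is β/(α−1) = 5.84/16.8 = 0.3476.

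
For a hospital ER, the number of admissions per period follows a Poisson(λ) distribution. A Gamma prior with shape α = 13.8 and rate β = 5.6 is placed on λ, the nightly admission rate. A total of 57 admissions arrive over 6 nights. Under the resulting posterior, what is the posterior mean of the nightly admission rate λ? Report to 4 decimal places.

With a Gamma(shape α, rate β) prior, the Poisson likelihood is conjugate: the posterior is Gamma(α + ΣXᵢ, β + n).
Posterior: Gamma(α+S, β+n) = Gamma(13.8+57, 5.6+6) = Gamma(70.8, 11.6).
Posterior mean = α/β = 70.8/11.6 = 6.1034.

6.1034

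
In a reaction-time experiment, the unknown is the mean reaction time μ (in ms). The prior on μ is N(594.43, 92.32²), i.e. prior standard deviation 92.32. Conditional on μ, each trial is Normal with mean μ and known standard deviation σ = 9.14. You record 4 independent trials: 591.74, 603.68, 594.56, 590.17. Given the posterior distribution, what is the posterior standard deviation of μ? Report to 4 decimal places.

For Normal data with known variance σ², a Normal(μ₀, σ₀²) prior on μ is conjugate. Posterior precision = 1/σ₀² + n/σ²; posterior mean is the precision-weighted average of μ₀ and x̄.
σ₀² = 92.32² = 8522.9824, σ² = 9.14² = 83.5396; σ² + n·σ₀² = 83.5396 + 4·8522.9824 = 34175.4692.
Posterior precision = 1/σ₀² + n/σ² = 1/8522.9824 + 4/83.5396 = (σ² + n·σ₀²)/(σ₀²σ²) = 34175.4692/(8522.9824·83.5396); posterior variance σₙ² = σ₀²σ²/(σ² + n·σ₀²) = 8522.9824·83.5396/34175.4692 = 20.833848.
Posterior SD = √σₙ² = √(8522.9824·83.5396/34175.4692) = 4.5644.

4.5644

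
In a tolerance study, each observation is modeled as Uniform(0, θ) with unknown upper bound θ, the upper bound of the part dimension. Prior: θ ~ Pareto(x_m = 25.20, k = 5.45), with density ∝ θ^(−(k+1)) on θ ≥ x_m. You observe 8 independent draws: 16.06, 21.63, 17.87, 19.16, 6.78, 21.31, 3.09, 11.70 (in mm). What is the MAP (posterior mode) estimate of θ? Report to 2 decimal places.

25.20

A Pareto(scale x_m, shape k) prior on the upper bound θ of Uniform(0, θ) is conjugate: posterior is Pareto(max(x_m, max xᵢ), k + n).
Sample maximum = 21.63; prior scale x_m = 25.20 → posterior scale = max = 25.20.
Posterior shape = 5.45 + 8 = 13.45.
The Pareto density is decreasing on [x_m, ∞), so the mode is x_m = 25.20.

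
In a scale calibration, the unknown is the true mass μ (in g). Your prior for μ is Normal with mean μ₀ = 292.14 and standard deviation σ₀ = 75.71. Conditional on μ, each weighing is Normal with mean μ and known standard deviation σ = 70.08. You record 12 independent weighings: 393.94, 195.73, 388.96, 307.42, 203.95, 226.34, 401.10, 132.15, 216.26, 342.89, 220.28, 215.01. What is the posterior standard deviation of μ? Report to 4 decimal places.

For Normal data with known variance σ², a Normal(μ₀, σ₀²) prior on μ is conjugate. Posterior precision = 1/σ₀² + n/σ²; posterior mean is the precision-weighted average of μ₀ and x̄.
σ₀² = 75.71² = 5732.0041, σ² = 70.08² = 4911.2064; σ² + n·σ₀² = 4911.2064 + 12·5732.0041 = 73695.2556.
Posterior precision = 1/σ₀² + n/σ² = 1/5732.0041 + 12/4911.2064 = (σ² + n·σ₀²)/(σ₀²σ²) = 73695.2556/(5732.0041·4911.2064); posterior variance σₙ² = σ₀²σ²/(σ² + n·σ₀²) = 5732.0041·4911.2064/73695.2556 = 381.992775.
Posterior SD = √σₙ² = √(5732.0041·4911.2064/73695.2556) = 19.5446.

19.5446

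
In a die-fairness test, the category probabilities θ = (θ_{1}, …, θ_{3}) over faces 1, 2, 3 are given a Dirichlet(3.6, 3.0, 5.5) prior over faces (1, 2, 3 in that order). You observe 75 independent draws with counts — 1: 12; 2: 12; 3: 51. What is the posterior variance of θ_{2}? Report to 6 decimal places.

The Dirichlet prior is conjugate to the Multinomial likelihood: each posterior αⱼ = prior αⱼ + observed count nⱼ.
Posterior concentration: (15.6, 15.0, 56.5), total = 87.1.
Var[θ_j] = α_j(Σα−α_j)/((Σα)²(Σα+1)) = 15.0·72.1/(87.1²·88.1) = 0.001618.

0.001618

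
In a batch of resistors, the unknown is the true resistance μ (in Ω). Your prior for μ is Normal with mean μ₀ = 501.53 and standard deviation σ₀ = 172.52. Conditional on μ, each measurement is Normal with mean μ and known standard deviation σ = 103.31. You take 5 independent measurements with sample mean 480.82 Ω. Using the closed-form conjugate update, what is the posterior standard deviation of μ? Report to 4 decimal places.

For Normal data with known variance σ², a Normal(μ₀, σ₀²) prior on μ is conjugate. Posterior precision = 1/σ₀² + n/σ²; posterior mean is the precision-weighted average of μ₀ and x̄.
σ₀² = 172.52² = 29763.1504, σ² = 103.31² = 10672.9561; σ² + n·σ₀² = 10672.9561 + 5·29763.1504 = 159488.7081.
Posterior precision = 1/σ₀² + n/σ² = 1/29763.1504 + 5/10672.9561 = (σ² + n·σ₀²)/(σ₀²σ²) = 159488.7081/(29763.1504·10672.9561); posterior variance σₙ² = σ₀²σ²/(σ² + n·σ₀²) = 29763.1504·10672.9561/159488.7081 = 1991.744754.
Posterior SD = √σₙ² = √(29763.1504·10672.9561/159488.7081) = 44.6290.

44.6290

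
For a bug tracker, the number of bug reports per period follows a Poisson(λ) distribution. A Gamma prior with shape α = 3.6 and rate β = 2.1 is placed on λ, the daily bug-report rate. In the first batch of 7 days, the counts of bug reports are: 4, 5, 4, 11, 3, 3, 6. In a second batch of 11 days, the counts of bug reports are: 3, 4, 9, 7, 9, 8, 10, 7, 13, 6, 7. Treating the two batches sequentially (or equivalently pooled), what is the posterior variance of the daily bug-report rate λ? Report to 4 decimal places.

0.3035

With a Gamma(shape α, rate β) prior, the Poisson likelihood is conjugate: the posterior is Gamma(α + ΣXᵢ, β + n).
Batch 1: sum of counts S = 36 over n = 7 days.
After batch 1: Gamma(α+S, β+n) = Gamma(3.6+36, 2.1+7) = Gamma(39.6, 9.1).
Batch 2: sum of counts S = 83 over n = 11 days.
After batch 2: Gamma(α+S, β+n) = Gamma(39.6+83, 9.1+11) = Gamma(122.6, 20.1).
Var = α/β² = 122.6/20.1² = 0.3035.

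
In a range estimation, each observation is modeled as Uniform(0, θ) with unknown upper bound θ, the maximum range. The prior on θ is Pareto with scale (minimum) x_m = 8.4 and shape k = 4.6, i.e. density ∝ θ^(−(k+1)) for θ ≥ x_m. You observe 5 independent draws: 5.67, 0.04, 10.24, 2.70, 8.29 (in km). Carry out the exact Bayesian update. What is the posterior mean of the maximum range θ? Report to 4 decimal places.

A Pareto(scale x_m, shape k) prior on the upper bound θ of Uniform(0, θ) is conjugate: posterior is Pareto(max(x_m, max xᵢ), k + n).
Sample maximum = 10.24; prior scale x_m = 8.4 → posterior scale = max = 10.24.
Posterior shape = 4.6 + 5 = 9.6.
E[θ|data] = k·x_m/(k−1) = 9.6·10.24/8.6 = 11.4307.

11.4307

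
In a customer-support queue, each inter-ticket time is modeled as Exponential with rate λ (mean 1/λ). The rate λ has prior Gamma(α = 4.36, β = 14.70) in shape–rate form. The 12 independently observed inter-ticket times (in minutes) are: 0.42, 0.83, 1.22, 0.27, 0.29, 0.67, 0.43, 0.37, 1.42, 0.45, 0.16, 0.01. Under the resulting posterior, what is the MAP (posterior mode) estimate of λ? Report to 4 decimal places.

With a Gamma(shape α, rate β) prior on the exponential rate λ, the posterior after n observations with total T = Σxᵢ is Gamma(α+n, β+T).
Sum of observations T = 6.54 minutes; n = 12.
Posterior: Gamma(4.36+12, 14.70+6.54) = Gamma(16.36, 21.24).
Mode = (α−1)/β = 0.7232.

0.7232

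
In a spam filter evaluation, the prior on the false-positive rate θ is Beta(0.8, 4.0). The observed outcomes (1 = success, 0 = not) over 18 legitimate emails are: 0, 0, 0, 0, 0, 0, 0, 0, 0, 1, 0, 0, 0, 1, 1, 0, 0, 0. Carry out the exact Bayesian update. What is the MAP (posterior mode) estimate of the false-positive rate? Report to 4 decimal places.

0.1346

The Beta prior is conjugate to a Binomial/Bernoulli likelihood; the update adds successes to α and failures to β.
Posterior: Beta(α+k, β+n−k) = Beta(0.8+3, 4.0+15) = Beta(3.8, 19.0).
Mode of Beta(a,b) for a,b>1 is (a−1)/(a+b−2) = 2.8/20.8 = 0.1346.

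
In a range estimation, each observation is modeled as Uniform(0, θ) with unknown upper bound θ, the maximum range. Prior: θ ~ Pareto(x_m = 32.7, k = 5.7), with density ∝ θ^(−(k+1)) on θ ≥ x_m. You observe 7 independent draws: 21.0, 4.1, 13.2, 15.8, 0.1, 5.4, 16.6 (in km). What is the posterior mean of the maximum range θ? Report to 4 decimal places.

35.4949

A Pareto(scale x_m, shape k) prior on the upper bound θ of Uniform(0, θ) is conjugate: posterior is Pareto(max(x_m, max xᵢ), k + n).
Sample maximum = 21.0; prior scale x_m = 32.7 → posterior scale = max = 32.7.
Posterior shape = 5.7 + 7 = 12.7.
E[θ|data] = k·x_m/(k−1) = 12.7·32.7/11.7 = 35.4949.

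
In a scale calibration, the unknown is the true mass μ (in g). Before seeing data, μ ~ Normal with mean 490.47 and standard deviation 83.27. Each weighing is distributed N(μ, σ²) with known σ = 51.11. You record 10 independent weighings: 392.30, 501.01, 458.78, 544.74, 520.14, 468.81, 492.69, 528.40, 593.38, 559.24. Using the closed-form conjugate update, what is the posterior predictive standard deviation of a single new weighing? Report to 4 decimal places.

For Normal data with known variance σ², a Normal(μ₀, σ₀²) prior on μ is conjugate. Posterior precision = 1/σ₀² + n/σ²; posterior mean is the precision-weighted average of μ₀ and x̄.
σ₀² = 83.27² = 6933.8929, σ² = 51.11² = 2612.2321; σ² + n·σ₀² = 2612.2321 + 10·6933.8929 = 71951.1611.
Posterior precision = 1/σ₀² + n/σ² = 1/6933.8929 + 10/2612.2321 = (σ² + n·σ₀²)/(σ₀²σ²) = 71951.1611/(6933.8929·2612.2321); posterior variance σₙ² = σ₀²σ²/(σ² + n·σ₀²) = 6933.8929·2612.2321/71951.1611 = 251.739337.
Predictive variance for one new observation = σₙ² + σ² = 6933.8929·2612.2321/71951.1611 + 2612.2321 = σ²·(σ₀² + 71951.1611)/71951.1611 = 2612.2321·78885.054/71951.1611 = 2863.971437; SD = √(2612.2321·78885.054/71951.1611) = 53.5161.

53.5161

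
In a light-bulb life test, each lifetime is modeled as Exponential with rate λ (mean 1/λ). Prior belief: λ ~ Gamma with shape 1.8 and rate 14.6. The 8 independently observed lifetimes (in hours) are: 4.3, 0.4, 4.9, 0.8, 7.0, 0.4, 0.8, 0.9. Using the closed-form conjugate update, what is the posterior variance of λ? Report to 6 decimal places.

With a Gamma(shape α, rate β) prior on the exponential rate λ, the posterior after n observations with total T = Σxᵢ is Gamma(α+n, β+T).
Sum of observations T = 19.5 hours; n = 8.
Posterior: Gamma(1.8+8, 14.6+19.5) = Gamma(9.8, 34.1).
Var = α/β² = 0.008428.

0.008428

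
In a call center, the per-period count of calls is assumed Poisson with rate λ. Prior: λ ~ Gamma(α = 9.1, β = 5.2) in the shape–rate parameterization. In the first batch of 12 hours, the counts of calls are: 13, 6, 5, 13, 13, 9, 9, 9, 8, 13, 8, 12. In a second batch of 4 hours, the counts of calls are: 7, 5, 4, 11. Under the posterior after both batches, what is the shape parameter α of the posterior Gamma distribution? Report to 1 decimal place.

154.1

With a Gamma(shape α, rate β) prior, the Poisson likelihood is conjugate: the posterior is Gamma(α + ΣXᵢ, β + n).
Batch 1: sum of counts S = 118 over n = 12 hours.
After batch 1: Gamma(α+S, β+n) = Gamma(9.1+118, 5.2+12) = Gamma(127.1, 17.2).
Batch 2: sum of counts S = 27 over n = 4 hours.
After batch 2: Gamma(α+S, β+n) = Gamma(127.1+27, 17.2+4) = Gamma(154.1, 21.2).
Posterior α = 154.1.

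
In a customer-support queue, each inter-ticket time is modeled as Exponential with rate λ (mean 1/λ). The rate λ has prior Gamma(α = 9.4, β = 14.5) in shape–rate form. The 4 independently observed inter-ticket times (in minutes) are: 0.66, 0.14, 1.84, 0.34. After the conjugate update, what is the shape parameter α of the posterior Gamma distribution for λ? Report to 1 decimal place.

13.4

With a Gamma(shape α, rate β) prior on the exponential rate λ, the posterior after n observations with total T = Σxᵢ is Gamma(α+n, β+T).
Sum of observations T = 2.98 minutes; n = 4.
Posterior: Gamma(9.4+4, 14.5+2.98) = Gamma(13.4, 17.48).
Posterior α = 13.4.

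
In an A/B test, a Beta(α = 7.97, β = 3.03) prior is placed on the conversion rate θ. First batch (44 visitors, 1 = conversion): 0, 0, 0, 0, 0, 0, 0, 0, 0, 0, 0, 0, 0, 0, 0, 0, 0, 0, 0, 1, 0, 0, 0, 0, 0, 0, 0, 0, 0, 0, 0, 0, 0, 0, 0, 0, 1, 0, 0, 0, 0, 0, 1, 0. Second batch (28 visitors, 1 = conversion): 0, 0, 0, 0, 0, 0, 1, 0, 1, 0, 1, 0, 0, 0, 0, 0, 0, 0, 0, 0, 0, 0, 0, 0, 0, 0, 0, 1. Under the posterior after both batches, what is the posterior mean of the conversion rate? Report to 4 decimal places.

0.1804

The Beta prior is conjugate to a Binomial/Bernoulli likelihood; the update adds successes to α and failures to β.
After batch 1: Beta(7.97+3, 3.03+41) = Beta(10.97, 44.03).
After batch 2: Beta(10.97+4, 44.03+24) = Beta(14.97, 68.03).
Posterior mean = α/(α+β) = 14.97/83.00 = 0.1804.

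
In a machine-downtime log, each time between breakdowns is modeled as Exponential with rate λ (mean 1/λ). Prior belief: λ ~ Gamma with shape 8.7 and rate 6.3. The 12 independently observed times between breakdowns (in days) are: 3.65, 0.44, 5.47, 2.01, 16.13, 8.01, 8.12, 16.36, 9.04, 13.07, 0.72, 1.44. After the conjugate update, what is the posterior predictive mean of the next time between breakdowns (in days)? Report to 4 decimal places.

With a Gamma(shape α, rate β) prior on the exponential rate λ, the posterior after n observations with total T = Σxᵢ is Gamma(α+n, β+T).
Sum of observations T = 84.46 days; n = 12.
Posterior: Gamma(8.7+12, 6.3+84.46) = Gamma(20.7, 90.76).
The predictive distribution for the next observation is Lomax; its mean is β/(α−1) = 90.76/19.7 = 4.6071.

4.6071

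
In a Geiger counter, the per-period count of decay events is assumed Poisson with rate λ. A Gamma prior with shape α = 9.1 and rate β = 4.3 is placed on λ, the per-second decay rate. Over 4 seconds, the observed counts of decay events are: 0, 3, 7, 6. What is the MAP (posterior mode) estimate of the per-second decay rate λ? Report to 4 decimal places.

2.9036

With a Gamma(shape α, rate β) prior, the Poisson likelihood is conjugate: the posterior is Gamma(α + ΣXᵢ, β + n).
Sum of counts S = 16 over n = 4 seconds.
Posterior: Gamma(α+S, β+n) = Gamma(9.1+16, 4.3+4) = Gamma(25.1, 8.3).
Mode of Gamma(α,β) for α≥1 is (α−1)/β = 24.1/8.3 = 2.9036.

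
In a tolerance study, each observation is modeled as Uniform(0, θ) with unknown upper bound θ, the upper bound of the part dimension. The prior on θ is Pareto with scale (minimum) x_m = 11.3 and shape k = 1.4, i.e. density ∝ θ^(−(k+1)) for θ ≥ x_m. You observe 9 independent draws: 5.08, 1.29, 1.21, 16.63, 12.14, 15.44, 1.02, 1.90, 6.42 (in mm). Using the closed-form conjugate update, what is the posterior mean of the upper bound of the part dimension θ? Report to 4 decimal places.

18.3991

A Pareto(scale x_m, shape k) prior on the upper bound θ of Uniform(0, θ) is conjugate: posterior is Pareto(max(x_m, max xᵢ), k + n).
Sample maximum = 16.63; prior scale x_m = 11.3 → posterior scale = max = 16.63.
Posterior shape = 1.4 + 9 = 10.4.
E[θ|data] = k·x_m/(k−1) = 10.4·16.63/9.4 = 18.3991.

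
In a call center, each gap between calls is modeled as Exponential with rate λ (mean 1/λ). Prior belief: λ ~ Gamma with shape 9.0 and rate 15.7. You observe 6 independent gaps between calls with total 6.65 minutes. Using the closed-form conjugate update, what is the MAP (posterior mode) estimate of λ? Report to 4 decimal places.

With a Gamma(shape α, rate β) prior on the exponential rate λ, the posterior after n observations with total T = Σxᵢ is Gamma(α+n, β+T).
Posterior: Gamma(9.0+6, 15.7+6.65) = Gamma(15.0, 22.35).
Mode = (α−1)/β = 0.6264.

0.6264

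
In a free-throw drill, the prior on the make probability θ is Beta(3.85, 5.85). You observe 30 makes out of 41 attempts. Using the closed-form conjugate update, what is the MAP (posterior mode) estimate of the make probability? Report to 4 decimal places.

The Beta prior is conjugate to a Binomial/Bernoulli likelihood; the update adds successes to α and failures to β.
Posterior: Beta(α+k, β+n−k) = Beta(3.85+30, 5.85+11) = Beta(33.85, 16.85).
Mode of Beta(a,b) for a,b>1 is (a−1)/(a+b−2) = 32.85/48.70 = 0.6745.

0.6745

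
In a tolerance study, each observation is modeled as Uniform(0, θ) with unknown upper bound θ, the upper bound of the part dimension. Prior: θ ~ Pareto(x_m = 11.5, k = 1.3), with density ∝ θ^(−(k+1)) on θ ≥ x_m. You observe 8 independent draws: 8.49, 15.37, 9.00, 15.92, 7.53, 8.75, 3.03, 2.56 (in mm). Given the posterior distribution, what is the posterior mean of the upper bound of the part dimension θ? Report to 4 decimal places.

A Pareto(scale x_m, shape k) prior on the upper bound θ of Uniform(0, θ) is conjugate: posterior is Pareto(max(x_m, max xᵢ), k + n).
Sample maximum = 15.92; prior scale x_m = 11.5 → posterior scale = max = 15.92.
Posterior shape = 1.3 + 8 = 9.3.
E[θ|data] = k·x_m/(k−1) = 9.3·15.92/8.3 = 17.8381.

17.8381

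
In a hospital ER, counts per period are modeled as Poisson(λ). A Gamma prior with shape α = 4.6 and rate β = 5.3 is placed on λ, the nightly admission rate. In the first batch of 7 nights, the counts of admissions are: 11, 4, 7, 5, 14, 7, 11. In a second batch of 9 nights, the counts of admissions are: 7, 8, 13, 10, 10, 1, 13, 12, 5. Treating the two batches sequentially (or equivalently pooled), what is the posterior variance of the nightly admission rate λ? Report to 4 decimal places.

With a Gamma(shape α, rate β) prior, the Poisson likelihood is conjugate: the posterior is Gamma(α + ΣXᵢ, β + n).
Batch 1: sum of counts S = 59 over n = 7 nights.
After batch 1: Gamma(α+S, β+n) = Gamma(4.6+59, 5.3+7) = Gamma(63.6, 12.3).
Batch 2: sum of counts S = 79 over n = 9 nights.
After batch 2: Gamma(α+S, β+n) = Gamma(63.6+79, 12.3+9) = Gamma(142.6, 21.3).
Var = α/β² = 142.6/21.3² = 0.3143.

0.3143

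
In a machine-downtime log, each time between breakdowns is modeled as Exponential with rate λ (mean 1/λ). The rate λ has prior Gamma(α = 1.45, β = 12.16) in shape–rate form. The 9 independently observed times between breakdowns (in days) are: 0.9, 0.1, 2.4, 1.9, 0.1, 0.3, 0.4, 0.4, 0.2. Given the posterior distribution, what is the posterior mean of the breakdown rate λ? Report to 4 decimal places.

With a Gamma(shape α, rate β) prior on the exponential rate λ, the posterior after n observations with total T = Σxᵢ is Gamma(α+n, β+T).
Sum of observations T = 6.7 days; n = 9.
Posterior: Gamma(1.45+9, 12.16+6.7) = Gamma(10.45, 18.86).
Posterior mean of λ = α/β = 10.45/18.86 = 0.5541.

0.5541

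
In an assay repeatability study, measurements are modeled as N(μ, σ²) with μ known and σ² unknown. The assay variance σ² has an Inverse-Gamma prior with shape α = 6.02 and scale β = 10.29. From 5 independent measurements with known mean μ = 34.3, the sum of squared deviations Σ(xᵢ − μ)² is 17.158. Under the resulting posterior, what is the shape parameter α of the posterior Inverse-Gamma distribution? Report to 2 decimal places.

8.52

With known mean μ and an Inverse-Gamma(α, β) prior on σ², the Normal likelihood is conjugate: posterior is Inv-Gamma(α + n/2, β + Σ(xᵢ−μ)²/2).
Posterior: Inv-Gamma(6.02 + 5/2, 10.29 + 17.158/2) = Inv-Gamma(8.52, 18.8690).
Posterior α = 8.52.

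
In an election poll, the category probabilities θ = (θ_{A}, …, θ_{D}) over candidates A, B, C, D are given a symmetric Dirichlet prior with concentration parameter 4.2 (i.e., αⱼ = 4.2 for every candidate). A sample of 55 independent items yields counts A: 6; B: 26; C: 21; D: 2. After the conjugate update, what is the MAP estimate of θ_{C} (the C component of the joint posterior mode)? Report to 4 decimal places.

The Dirichlet prior is conjugate to the Multinomial likelihood: each posterior αⱼ = prior αⱼ + observed count nⱼ.
Posterior concentration: (10.2, 30.2, 25.2, 6.2), total = 71.8.
Joint mode component: (α_{C}−1)/(Σα−K) = 24.2/67.8 = 0.3569.

0.3569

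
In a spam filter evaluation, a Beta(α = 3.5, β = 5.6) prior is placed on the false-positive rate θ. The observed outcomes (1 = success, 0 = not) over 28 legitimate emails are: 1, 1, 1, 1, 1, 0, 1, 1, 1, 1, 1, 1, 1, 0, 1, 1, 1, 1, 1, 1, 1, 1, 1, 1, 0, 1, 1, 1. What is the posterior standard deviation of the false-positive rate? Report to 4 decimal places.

The Beta prior is conjugate to a Binomial/Bernoulli likelihood; the update adds successes to α and failures to β.
Posterior: Beta(α+k, β+n−k) = Beta(3.5+25, 5.6+3) = Beta(28.5, 8.6).
Var = αβ/((α+β)²(α+β+1)) = 28.5·8.6/(37.1²·38.1) = 0.00467380; SD = √0.00467380 = 0.0684.

0.0684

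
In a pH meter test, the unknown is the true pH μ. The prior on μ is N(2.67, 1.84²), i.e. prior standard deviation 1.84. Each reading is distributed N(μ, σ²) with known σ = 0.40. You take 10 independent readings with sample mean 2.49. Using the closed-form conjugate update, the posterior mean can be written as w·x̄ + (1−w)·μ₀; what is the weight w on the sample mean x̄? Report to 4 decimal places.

For Normal data with known variance σ², a Normal(μ₀, σ₀²) prior on μ is conjugate. Posterior precision = 1/σ₀² + n/σ²; posterior mean is the precision-weighted average of μ₀ and x̄.
σ₀² = 1.84² = 3.3856, σ² = 0.40² = 0.16. Prior precision 1/σ₀² = 1/3.3856; data precision n/σ² = 10/0.16.
w = (n/σ²)/(1/σ₀² + n/σ²) = n·σ₀²/(σ² + n·σ₀²) = 10·3.3856/(0.16 + 10·3.3856) = 33.856/34.016 = 0.9953.

0.9953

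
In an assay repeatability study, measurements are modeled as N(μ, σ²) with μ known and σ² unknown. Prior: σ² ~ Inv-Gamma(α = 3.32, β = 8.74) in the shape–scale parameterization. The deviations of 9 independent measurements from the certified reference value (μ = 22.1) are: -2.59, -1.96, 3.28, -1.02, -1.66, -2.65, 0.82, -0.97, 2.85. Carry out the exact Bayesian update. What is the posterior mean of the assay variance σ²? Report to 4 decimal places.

With known mean μ and an Inverse-Gamma(α, β) prior on σ², the Normal likelihood is conjugate: posterior is Inv-Gamma(α + n/2, β + Σ(xᵢ−μ)²/2).
Σ(xᵢ−μ)² = (-2.59)² + (-1.96)² + (3.28)² + (-1.02)² + (-1.66)² + (-2.65)² + (0.82)² + (-0.97)² + (2.85)² = 41.8624.
Posterior: Inv-Gamma(3.32 + 9/2, 8.74 + 41.8624/2) = Inv-Gamma(7.82, 29.67120).
E[σ²|data] = β/(α−1) = 29.67120/6.82 = 4.3506.

4.3506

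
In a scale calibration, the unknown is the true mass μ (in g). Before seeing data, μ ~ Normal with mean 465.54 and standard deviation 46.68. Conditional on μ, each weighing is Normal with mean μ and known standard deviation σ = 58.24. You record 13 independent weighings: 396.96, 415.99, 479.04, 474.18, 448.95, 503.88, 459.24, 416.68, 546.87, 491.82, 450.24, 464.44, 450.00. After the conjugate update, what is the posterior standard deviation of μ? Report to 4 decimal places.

15.2648

For Normal data with known variance σ², a Normal(μ₀, σ₀²) prior on μ is conjugate. Posterior precision = 1/σ₀² + n/σ²; posterior mean is the precision-weighted average of μ₀ and x̄.
σ₀² = 46.68² = 2179.0224, σ² = 58.24² = 3391.8976; σ² + n·σ₀² = 3391.8976 + 13·2179.0224 = 31719.1888.
Posterior precision = 1/σ₀² + n/σ² = 1/2179.0224 + 13/3391.8976 = (σ² + n·σ₀²)/(σ₀²σ²) = 31719.1888/(2179.0224·3391.8976); posterior variance σₙ² = σ₀²σ²/(σ² + n·σ₀²) = 2179.0224·3391.8976/31719.1888 = 233.014183.
Posterior SD = √σₙ² = √(2179.0224·3391.8976/31719.1888) = 15.2648.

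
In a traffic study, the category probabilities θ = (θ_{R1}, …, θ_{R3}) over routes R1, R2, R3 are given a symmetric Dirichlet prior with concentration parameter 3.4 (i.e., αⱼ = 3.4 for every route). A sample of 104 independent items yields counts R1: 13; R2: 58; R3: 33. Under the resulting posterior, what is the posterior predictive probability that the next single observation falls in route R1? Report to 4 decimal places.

The Dirichlet prior is conjugate to the Multinomial likelihood: each posterior αⱼ = prior αⱼ + observed count nⱼ.
Posterior concentration: (16.4, 61.4, 36.4), total = 114.2.
P(next = R1 | data) = α_{R1}/Σα = 0.1436.

0.1436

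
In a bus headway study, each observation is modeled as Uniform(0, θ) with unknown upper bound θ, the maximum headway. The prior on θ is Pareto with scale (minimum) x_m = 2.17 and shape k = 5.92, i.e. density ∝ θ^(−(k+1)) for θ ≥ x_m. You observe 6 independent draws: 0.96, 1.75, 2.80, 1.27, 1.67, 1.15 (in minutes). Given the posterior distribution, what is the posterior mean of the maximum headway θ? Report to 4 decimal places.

A Pareto(scale x_m, shape k) prior on the upper bound θ of Uniform(0, θ) is conjugate: posterior is Pareto(max(x_m, max xᵢ), k + n).
Sample maximum = 2.80; prior scale x_m = 2.17 → posterior scale = max = 2.80.
Posterior shape = 5.92 + 6 = 11.92.
E[θ|data] = k·x_m/(k−1) = 11.92·2.80/10.92 = 3.0564.

3.0564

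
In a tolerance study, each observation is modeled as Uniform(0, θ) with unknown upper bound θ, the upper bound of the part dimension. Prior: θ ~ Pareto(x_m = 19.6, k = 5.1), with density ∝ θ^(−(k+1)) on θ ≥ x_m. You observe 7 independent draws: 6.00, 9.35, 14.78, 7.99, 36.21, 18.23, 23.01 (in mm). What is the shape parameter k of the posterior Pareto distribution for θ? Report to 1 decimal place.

12.1

A Pareto(scale x_m, shape k) prior on the upper bound θ of Uniform(0, θ) is conjugate: posterior is Pareto(max(x_m, max xᵢ), k + n).
Sample maximum = 36.21; prior scale x_m = 19.6 → posterior scale = max = 36.21.
Posterior shape = 5.1 + 7 = 12.1.
Posterior shape k = 12.1.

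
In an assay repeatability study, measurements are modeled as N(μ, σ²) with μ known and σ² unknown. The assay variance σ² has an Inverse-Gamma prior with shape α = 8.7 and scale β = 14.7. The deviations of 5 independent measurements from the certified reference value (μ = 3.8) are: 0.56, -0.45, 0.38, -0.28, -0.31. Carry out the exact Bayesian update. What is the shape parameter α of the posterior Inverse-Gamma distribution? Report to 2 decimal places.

With known mean μ and an Inverse-Gamma(α, β) prior on σ², the Normal likelihood is conjugate: posterior is Inv-Gamma(α + n/2, β + Σ(xᵢ−μ)²/2).
Σ(xᵢ−μ)² = (0.56)² + (-0.45)² + (0.38)² + (-0.28)² + (-0.31)² = 0.8350.
Posterior: Inv-Gamma(8.7 + 5/2, 14.7 + 0.8350/2) = Inv-Gamma(11.20, 15.11750).
Posterior α = 11.20.

11.20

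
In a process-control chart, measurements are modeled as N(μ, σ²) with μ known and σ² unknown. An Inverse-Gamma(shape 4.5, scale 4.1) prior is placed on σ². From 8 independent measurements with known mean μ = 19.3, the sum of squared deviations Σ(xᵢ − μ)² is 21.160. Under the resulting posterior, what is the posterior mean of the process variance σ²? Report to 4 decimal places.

With known mean μ and an Inverse-Gamma(α, β) prior on σ², the Normal likelihood is conjugate: posterior is Inv-Gamma(α + n/2, β + Σ(xᵢ−μ)²/2).
Posterior: Inv-Gamma(4.5 + 8/2, 4.1 + 21.160/2) = Inv-Gamma(8.50, 14.6800).
E[σ²|data] = β/(α−1) = 14.6800/7.50 = 1.9573.

1.9573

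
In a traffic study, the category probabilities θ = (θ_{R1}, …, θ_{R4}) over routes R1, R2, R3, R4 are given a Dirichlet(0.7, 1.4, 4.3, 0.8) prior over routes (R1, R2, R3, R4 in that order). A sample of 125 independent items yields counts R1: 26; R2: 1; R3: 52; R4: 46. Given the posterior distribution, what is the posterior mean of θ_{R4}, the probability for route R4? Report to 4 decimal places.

The Dirichlet prior is conjugate to the Multinomial likelihood: each posterior αⱼ = prior αⱼ + observed count nⱼ.
Posterior concentration: (26.7, 2.4, 56.3, 46.8), total = 132.2.
E[θ_{R4}|data] = α_{R4}/Σα = 46.8/132.2 = 0.3540.

0.3540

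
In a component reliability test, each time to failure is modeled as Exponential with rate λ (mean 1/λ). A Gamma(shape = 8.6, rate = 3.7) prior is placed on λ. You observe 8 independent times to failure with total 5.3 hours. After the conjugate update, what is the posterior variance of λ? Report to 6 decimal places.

0.204938

With a Gamma(shape α, rate β) prior on the exponential rate λ, the posterior after n observations with total T = Σxᵢ is Gamma(α+n, β+T).
Posterior: Gamma(8.6+8, 3.7+5.3) = Gamma(16.6, 9.0).
Var = α/β² = 0.204938.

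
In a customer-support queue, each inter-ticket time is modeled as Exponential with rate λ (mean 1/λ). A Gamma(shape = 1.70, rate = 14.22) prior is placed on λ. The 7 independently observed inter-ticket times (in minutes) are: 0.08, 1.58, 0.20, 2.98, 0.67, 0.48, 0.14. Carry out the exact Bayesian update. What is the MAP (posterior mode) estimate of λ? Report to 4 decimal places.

0.3784

With a Gamma(shape α, rate β) prior on the exponential rate λ, the posterior after n observations with total T = Σxᵢ is Gamma(α+n, β+T).
Sum of observations T = 6.13 minutes; n = 7.
Posterior: Gamma(1.70+7, 14.22+6.13) = Gamma(8.70, 20.35).
Mode = (α−1)/β = 0.3784.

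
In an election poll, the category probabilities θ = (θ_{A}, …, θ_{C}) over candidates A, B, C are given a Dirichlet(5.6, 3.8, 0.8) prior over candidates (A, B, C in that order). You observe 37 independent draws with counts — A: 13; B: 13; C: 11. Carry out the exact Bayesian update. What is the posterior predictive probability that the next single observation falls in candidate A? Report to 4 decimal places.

The Dirichlet prior is conjugate to the Multinomial likelihood: each posterior αⱼ = prior αⱼ + observed count nⱼ.
Posterior concentration: (18.6, 16.8, 11.8), total = 47.2.
P(next = A | data) = α_{A}/Σα = 0.3941.

0.3941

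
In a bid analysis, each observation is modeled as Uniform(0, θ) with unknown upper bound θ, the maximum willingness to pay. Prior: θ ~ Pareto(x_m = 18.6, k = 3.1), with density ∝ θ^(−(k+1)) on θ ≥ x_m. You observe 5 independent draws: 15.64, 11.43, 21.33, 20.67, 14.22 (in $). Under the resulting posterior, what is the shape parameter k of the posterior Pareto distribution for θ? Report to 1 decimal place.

A Pareto(scale x_m, shape k) prior on the upper bound θ of Uniform(0, θ) is conjugate: posterior is Pareto(max(x_m, max xᵢ), k + n).
Sample maximum = 21.33; prior scale x_m = 18.6 → posterior scale = max = 21.33.
Posterior shape = 3.1 + 5 = 8.1.
Posterior shape k = 8.1.

8.1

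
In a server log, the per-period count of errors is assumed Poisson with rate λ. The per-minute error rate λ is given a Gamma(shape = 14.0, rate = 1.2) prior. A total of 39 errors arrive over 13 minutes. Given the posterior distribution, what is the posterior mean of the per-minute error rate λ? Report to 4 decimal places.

3.7324

With a Gamma(shape α, rate β) prior, the Poisson likelihood is conjugate: the posterior is Gamma(α + ΣXᵢ, β + n).
Posterior: Gamma(α+S, β+n) = Gamma(14.0+39, 1.2+13) = Gamma(53.0, 14.2).
Posterior mean = α/β = 53.0/14.2 = 3.7324.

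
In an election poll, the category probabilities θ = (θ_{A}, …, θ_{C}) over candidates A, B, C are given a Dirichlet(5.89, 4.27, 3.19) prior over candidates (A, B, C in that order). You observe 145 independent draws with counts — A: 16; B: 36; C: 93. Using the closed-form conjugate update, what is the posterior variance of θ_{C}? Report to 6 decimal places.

The Dirichlet prior is conjugate to the Multinomial likelihood: each posterior αⱼ = prior αⱼ + observed count nⱼ.
Posterior concentration: (21.89, 40.27, 96.19), total = 158.35.
Var[θ_j] = α_j(Σα−α_j)/((Σα)²(Σα+1)) = 96.19·62.16/(158.35²·159.35) = 0.001496.

0.001496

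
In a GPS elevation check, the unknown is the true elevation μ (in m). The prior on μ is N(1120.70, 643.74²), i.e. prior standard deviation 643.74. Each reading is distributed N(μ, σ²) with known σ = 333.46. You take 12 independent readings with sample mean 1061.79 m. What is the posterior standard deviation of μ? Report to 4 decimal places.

For Normal data with known variance σ², a Normal(μ₀, σ₀²) prior on μ is conjugate. Posterior precision = 1/σ₀² + n/σ²; posterior mean is the precision-weighted average of μ₀ and x̄.
σ₀² = 643.74² = 414401.1876, σ² = 333.46² = 111195.5716; σ² + n·σ₀² = 111195.5716 + 12·414401.1876 = 5084009.8228.
Posterior precision = 1/σ₀² + n/σ² = 1/414401.1876 + 12/111195.5716 = (σ² + n·σ₀²)/(σ₀²σ²) = 5084009.8228/(414401.1876·111195.5716); posterior variance σₙ² = σ₀²σ²/(σ² + n·σ₀²) = 414401.1876·111195.5716/5084009.8228 = 9063.628619.
Posterior SD = √σₙ² = √(414401.1876·111195.5716/5084009.8228) = 95.2031.

95.2031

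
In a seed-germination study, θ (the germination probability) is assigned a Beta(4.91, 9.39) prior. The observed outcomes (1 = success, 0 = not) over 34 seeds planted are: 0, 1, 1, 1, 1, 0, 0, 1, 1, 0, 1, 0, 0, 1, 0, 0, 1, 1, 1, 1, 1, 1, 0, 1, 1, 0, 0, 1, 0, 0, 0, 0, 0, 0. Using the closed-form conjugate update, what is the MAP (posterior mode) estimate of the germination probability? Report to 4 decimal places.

The Beta prior is conjugate to a Binomial/Bernoulli likelihood; the update adds successes to α and failures to β.
Posterior: Beta(α+k, β+n−k) = Beta(4.91+17, 9.39+17) = Beta(21.91, 26.39).
Mode of Beta(a,b) for a,b>1 is (a−1)/(a+b−2) = 20.91/46.30 = 0.4516.

0.4516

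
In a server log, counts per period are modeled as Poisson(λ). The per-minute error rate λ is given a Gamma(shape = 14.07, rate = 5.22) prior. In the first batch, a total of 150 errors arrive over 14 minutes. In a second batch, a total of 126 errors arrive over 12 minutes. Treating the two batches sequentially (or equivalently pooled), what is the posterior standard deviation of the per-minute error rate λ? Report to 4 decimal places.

With a Gamma(shape α, rate β) prior, the Poisson likelihood is conjugate: the posterior is Gamma(α + ΣXᵢ, β + n).
After batch 1: Gamma(α+S, β+n) = Gamma(14.07+150, 5.22+14) = Gamma(164.07, 19.22).
After batch 2: Gamma(α+S, β+n) = Gamma(164.07+126, 19.22+12) = Gamma(290.07, 31.22).
SD = √α/β = √290.07/31.22 = 0.5455.

0.5455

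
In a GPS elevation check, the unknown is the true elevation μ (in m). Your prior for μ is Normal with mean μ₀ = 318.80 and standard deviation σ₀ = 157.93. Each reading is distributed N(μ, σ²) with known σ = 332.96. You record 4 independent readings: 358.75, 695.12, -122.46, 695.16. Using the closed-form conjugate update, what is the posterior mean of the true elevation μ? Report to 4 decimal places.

360.4077

For Normal data with known variance σ², a Normal(μ₀, σ₀²) prior on μ is conjugate. Posterior precision = 1/σ₀² + n/σ²; posterior mean is the precision-weighted average of μ₀ and x̄.
Σxᵢ = 358.75 + 695.12 + (-122.46) + 695.16 = 1626.57, so n·x̄ = 1626.57.
σ₀² = 157.93² = 24941.8849, σ² = 332.96² = 110862.3616; σ² + n·σ₀² = 110862.3616 + 4·24941.8849 = 210629.9012.
Posterior mean = (μ₀/σ₀² + n·x̄/σ²)/(1/σ₀² + n/σ²) = (σ²·μ₀ + σ₀²·n·x̄)/(σ² + n·σ₀²) = (110862.3616·318.80 + 24941.8849·1626.57)/210629.9012 = 75912642.599873/210629.9012 = 360.4077.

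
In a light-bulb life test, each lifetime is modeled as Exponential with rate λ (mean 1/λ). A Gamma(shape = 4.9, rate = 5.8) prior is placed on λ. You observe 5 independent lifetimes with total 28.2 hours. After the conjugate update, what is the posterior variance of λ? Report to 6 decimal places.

With a Gamma(shape α, rate β) prior on the exponential rate λ, the posterior after n observations with total T = Σxᵢ is Gamma(α+n, β+T).
Posterior: Gamma(4.9+5, 5.8+28.2) = Gamma(9.9, 34.0).
Var = α/β² = 0.008564.

0.008564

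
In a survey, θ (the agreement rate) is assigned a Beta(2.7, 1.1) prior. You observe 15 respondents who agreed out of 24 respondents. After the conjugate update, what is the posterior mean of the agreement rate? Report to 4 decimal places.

0.6367

The Beta prior is conjugate to a Binomial/Bernoulli likelihood; the update adds successes to α and failures to β.
Posterior: Beta(α+k, β+n−k) = Beta(2.7+15, 1.1+9) = Beta(17.7, 10.1).
Posterior mean = α/(α+β) = 17.7/27.8 = 0.6367.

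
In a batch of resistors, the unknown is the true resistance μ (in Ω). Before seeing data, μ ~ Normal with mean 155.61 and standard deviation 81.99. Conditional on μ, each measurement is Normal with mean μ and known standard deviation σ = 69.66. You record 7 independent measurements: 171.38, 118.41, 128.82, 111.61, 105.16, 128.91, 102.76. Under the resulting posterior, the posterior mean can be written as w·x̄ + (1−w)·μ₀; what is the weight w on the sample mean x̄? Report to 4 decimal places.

For Normal data with known variance σ², a Normal(μ₀, σ₀²) prior on μ is conjugate. Posterior precision = 1/σ₀² + n/σ²; posterior mean is the precision-weighted average of μ₀ and x̄.
σ₀² = 81.99² = 6722.3601, σ² = 69.66² = 4852.5156. Prior precision 1/σ₀² = 1/6722.3601; data precision n/σ² = 7/4852.5156.
w = (n/σ²)/(1/σ₀² + n/σ²) = n·σ₀²/(σ² + n·σ₀²) = 7·6722.3601/(4852.5156 + 7·6722.3601) = 47056.5207/51909.0363 = 0.9065.

0.9065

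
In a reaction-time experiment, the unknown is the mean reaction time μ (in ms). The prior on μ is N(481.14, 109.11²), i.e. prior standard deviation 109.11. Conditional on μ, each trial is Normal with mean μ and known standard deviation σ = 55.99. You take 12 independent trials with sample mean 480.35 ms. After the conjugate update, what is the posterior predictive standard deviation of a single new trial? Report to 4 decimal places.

For Normal data with known variance σ², a Normal(μ₀, σ₀²) prior on μ is conjugate. Posterior precision = 1/σ₀² + n/σ²; posterior mean is the precision-weighted average of μ₀ and x̄.
σ₀² = 109.11² = 11904.9921, σ² = 55.99² = 3134.8801; σ² + n·σ₀² = 3134.8801 + 12·11904.9921 = 145994.7853.
Posterior precision = 1/σ₀² + n/σ² = 1/11904.9921 + 12/3134.8801 = (σ² + n·σ₀²)/(σ₀²σ²) = 145994.7853/(11904.9921·3134.8801); posterior variance σₙ² = σ₀²σ²/(σ² + n·σ₀²) = 11904.9921·3134.8801/145994.7853 = 255.630520.
Predictive variance for one new observation = σₙ² + σ² = 11904.9921·3134.8801/145994.7853 + 3134.8801 = σ²·(σ₀² + 145994.7853)/145994.7853 = 3134.8801·157899.7774/145994.7853 = 3390.510620; SD = √(3134.8801·157899.7774/145994.7853) = 58.2281.

58.2281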